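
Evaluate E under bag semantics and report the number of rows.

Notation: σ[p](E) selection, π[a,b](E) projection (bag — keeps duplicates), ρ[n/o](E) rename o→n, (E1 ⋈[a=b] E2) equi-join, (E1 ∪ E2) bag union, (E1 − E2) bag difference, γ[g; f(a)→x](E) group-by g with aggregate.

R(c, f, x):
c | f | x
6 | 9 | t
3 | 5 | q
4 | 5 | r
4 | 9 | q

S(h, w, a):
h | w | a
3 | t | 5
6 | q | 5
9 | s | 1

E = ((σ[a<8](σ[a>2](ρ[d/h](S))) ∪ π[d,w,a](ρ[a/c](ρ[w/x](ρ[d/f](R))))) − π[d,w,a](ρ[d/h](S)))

Subexpression sizes:
  S → 3
  ρ[d/h](S) → 3
  σ[a>2](ρ[d/h](S)) → 2
  σ[a<8](σ[a>2](ρ[d/h](S))) → 2
  R → 4
  ρ[d/f](R) → 4
  ρ[w/x](ρ[d/f](R)) → 4
  ρ[a/c](ρ[w/x](ρ[d/f](R))) → 4
  π[d,w,a](ρ[a/c](ρ[w/x](ρ[d/f](R)))) → 4
  (σ[a<8](σ[a>2](ρ[d/h](S))) ∪ π[d,w,a](ρ[a/c](ρ[w/x](ρ[d/f](R))))) → 6
  S → 3
  ρ[d/h](S) → 3
  π[d,w,a](ρ[d/h](S)) → 3
  ((σ[a<8](σ[a>2](ρ[d/h](S))) ∪ π[d,w,a](ρ[a/c](ρ[w/x](ρ[d/f](R))))) − π[d,w,a](ρ[d/h](S))) → 4

|E| = 4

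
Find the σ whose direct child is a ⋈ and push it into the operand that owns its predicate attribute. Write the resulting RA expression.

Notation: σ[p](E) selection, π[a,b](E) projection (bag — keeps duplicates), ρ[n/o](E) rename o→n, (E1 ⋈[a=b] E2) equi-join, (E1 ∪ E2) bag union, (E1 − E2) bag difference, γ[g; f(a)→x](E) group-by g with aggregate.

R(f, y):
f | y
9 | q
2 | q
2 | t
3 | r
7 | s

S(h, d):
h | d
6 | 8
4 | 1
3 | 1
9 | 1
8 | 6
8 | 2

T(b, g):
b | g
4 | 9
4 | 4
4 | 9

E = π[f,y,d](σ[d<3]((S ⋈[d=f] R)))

σ filters on d, owned by the left side.
E' = π[f,y,d]((σ[d<3](S) ⋈[d=f] R))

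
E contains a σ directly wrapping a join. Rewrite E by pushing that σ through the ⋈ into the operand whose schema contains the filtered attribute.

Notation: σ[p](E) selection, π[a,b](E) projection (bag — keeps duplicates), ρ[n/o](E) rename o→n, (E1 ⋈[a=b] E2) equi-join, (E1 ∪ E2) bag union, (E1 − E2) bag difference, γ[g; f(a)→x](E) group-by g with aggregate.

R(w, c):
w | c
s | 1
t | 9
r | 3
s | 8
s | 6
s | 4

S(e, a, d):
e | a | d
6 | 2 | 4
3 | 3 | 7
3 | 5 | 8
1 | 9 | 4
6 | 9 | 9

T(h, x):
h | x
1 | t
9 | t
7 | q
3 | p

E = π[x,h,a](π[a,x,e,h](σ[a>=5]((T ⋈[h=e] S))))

σ filters on a, owned by the right side.
E' = π[x,h,a](π[a,x,e,h]((T ⋈[h=e] σ[a>=5](S))))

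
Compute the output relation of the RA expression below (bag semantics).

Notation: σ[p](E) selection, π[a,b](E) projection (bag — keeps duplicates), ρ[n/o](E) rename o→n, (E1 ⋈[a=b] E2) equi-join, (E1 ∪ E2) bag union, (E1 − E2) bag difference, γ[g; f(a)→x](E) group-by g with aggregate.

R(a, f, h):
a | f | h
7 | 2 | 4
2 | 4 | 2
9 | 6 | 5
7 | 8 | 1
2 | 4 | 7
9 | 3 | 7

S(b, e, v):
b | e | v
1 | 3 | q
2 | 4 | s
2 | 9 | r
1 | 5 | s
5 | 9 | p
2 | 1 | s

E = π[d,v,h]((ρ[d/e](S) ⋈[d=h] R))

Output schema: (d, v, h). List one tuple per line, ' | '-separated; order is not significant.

Per-node cardinality:
  S → 6
  ρ[d/e](S) → 6
  R → 6
  (ρ[d/e](S) ⋈[d=h] R) → 3
  π[d,v,h]((ρ[d/e](S) ⋈[d=h] R)) → 3

== RESULT ==
d | v | h
1 | s | 1
4 | s | 4
5 | s | 5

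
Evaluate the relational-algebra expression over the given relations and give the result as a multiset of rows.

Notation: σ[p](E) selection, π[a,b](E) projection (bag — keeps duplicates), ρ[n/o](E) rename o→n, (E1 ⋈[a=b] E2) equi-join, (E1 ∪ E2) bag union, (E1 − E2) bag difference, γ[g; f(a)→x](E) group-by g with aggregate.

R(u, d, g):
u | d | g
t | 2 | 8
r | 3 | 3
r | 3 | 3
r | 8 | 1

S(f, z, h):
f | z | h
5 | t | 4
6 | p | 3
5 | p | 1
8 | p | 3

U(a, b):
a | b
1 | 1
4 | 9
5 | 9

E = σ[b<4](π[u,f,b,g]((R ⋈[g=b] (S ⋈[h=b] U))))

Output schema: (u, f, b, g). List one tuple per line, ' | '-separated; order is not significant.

Per-node cardinality:
  R → 4
  S → 4
  U → 3
  (S ⋈[h=b] U) → 1
  (R ⋈[g=b] (S ⋈[h=b] U)) → 1
  π[u,f,b,g]((R ⋈[g=b] (S ⋈[h=b] U))) → 1
  σ[b<4](π[u,f,b,g]((R ⋈[g=b] (S ⋈[h=b] U)))) → 1

== RESULT ==
u | f | b | g
r | 5 | 1 | 1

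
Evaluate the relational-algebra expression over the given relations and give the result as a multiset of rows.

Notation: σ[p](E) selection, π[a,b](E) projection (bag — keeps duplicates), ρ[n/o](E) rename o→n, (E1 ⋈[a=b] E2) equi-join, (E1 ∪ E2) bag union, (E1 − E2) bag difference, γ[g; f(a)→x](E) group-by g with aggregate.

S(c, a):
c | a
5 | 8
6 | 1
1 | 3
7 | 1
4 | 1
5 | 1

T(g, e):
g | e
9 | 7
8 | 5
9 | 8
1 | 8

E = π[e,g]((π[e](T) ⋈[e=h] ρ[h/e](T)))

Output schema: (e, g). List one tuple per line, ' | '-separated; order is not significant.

Subexpression sizes:
  T → 4
  π[e](T) → 4
  T → 4
  ρ[h/e](T) → 4
  (π[e](T) ⋈[e=h] ρ[h/e](T)) → 6
  π[e,g]((π[e](T) ⋈[e=h] ρ[h/e](T))) → 6

== RESULT ==
e | g
5 | 8
7 | 9
8 | 1
8 | 1
8 | 9
8 | 9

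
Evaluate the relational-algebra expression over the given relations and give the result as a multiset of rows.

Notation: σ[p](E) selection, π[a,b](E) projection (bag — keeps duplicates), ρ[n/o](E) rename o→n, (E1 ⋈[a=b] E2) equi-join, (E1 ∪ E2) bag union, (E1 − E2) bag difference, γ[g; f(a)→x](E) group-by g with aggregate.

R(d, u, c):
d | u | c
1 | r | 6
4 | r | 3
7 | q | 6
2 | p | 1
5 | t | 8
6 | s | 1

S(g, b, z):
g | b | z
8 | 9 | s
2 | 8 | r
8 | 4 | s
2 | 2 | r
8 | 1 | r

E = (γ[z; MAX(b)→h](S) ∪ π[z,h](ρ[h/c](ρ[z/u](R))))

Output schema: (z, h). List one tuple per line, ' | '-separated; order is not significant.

Per-node cardinality:
  S → 5
  γ[z; MAX(b)→h](S) → 2
  R → 6
  ρ[z/u](R) → 6
  ρ[h/c](ρ[z/u](R)) → 6
  π[z,h](ρ[h/c](ρ[z/u](R))) → 6
  (γ[z; MAX(b)→h](S) ∪ π[z,h](ρ[h/c](ρ[z/u](R)))) → 8

== RESULT ==
z | h
p | 1
q | 6
r | 3
r | 6
r | 8
s | 1
s | 9
t | 8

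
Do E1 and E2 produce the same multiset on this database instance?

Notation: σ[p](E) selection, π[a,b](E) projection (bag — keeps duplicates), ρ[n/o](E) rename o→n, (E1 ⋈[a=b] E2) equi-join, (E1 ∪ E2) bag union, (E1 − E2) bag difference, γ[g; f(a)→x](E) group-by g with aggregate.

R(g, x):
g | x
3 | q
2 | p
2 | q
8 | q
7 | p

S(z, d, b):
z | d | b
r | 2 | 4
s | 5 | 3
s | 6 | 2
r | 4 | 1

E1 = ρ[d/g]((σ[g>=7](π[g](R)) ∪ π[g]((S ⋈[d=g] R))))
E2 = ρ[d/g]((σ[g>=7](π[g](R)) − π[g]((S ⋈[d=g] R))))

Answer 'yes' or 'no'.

E1 row counts bottom-up:
  R → 5
  π[g](R) → 5
  σ[g>=7](π[g](R)) → 2
  S → 4
  R → 5
  (S ⋈[d=g] R) → 2
  π[g]((S ⋈[d=g] R)) → 2
  (σ[g>=7](π[g](R)) ∪ π[g]((S ⋈[d=g] R))) → 4
  ρ[d/g]((σ[g>=7](π[g](R)) ∪ π[g]((S ⋈[d=g] R)))) → 4
E2 row counts bottom-up:
  R → 5
  π[g](R) → 5
  σ[g>=7](π[g](R)) → 2
  S → 4
  R → 5
  (S ⋈[d=g] R) → 2
  π[g]((S ⋈[d=g] R)) → 2
  (σ[g>=7](π[g](R)) − π[g]((S ⋈[d=g] R))) → 2
  ρ[d/g]((σ[g>=7](π[g](R)) − π[g]((S ⋈[d=g] R)))) → 2

E1 result:
d
2
2
7
8
E2 result:
d
7
8
Witness: (2,) appears 2× in E1 but 0× in E2.

no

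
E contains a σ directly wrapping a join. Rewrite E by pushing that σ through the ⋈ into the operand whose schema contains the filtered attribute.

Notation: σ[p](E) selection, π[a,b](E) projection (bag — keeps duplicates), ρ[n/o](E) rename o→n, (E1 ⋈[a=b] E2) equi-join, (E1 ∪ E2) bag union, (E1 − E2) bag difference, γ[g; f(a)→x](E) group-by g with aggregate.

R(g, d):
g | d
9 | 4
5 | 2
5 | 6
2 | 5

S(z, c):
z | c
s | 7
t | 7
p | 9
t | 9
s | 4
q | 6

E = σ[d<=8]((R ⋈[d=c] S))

σ filters on d, owned by the left side.
E' = (σ[d<=8](R) ⋈[d=c] S)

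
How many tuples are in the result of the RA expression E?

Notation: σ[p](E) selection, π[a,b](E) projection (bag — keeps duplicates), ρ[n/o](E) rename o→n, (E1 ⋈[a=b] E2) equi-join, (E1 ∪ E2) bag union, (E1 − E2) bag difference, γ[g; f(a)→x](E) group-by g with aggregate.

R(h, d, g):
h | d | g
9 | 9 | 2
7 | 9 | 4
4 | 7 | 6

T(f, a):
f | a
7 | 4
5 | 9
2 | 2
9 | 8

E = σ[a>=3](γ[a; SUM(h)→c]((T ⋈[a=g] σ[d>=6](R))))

Stepwise |·|:
  T → 4
  R → 3
  σ[d>=6](R) → 3
  (T ⋈[a=g] σ[d>=6](R)) → 2
  γ[a; SUM(h)→c]((T ⋈[a=g] σ[d>=6](R))) → 2
  σ[a>=3](γ[a; SUM(h)→c]((T ⋈[a=g] σ[d>=6](R)))) → 1

|E| = 1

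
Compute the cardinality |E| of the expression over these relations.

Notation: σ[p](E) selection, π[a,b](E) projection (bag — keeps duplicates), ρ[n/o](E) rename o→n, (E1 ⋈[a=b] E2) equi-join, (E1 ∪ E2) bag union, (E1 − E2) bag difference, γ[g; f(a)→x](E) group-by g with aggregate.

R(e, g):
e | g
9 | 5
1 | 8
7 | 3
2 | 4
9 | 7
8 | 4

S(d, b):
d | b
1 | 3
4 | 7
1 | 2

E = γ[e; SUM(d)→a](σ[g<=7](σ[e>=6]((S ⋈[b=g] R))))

Row counts bottom-up:
  S → 3
  R → 6
  (S ⋈[b=g] R) → 2
  σ[e>=6]((S ⋈[b=g] R)) → 2
  σ[g<=7](σ[e>=6]((S ⋈[b=g] R))) → 2
  γ[e; SUM(d)→a](σ[g<=7](σ[e>=6]((S ⋈[b=g] R)))) → 2

|E| = 2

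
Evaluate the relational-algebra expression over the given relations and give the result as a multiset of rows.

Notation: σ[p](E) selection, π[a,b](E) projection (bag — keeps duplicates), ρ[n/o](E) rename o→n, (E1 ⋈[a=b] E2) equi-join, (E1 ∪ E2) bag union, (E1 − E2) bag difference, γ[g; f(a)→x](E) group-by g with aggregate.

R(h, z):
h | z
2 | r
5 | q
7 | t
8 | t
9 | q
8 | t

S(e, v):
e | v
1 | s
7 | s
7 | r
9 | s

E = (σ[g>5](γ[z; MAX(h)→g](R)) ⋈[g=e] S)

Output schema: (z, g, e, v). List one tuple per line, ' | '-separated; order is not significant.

Stepwise |·|:
  R → 6
  γ[z; MAX(h)→g](R) → 3
  σ[g>5](γ[z; MAX(h)→g](R)) → 2
  S → 4
  (σ[g>5](γ[z; MAX(h)→g](R)) ⋈[g=e] S) → 1

== RESULT ==
z | g | e | v
q | 9 | 9 | s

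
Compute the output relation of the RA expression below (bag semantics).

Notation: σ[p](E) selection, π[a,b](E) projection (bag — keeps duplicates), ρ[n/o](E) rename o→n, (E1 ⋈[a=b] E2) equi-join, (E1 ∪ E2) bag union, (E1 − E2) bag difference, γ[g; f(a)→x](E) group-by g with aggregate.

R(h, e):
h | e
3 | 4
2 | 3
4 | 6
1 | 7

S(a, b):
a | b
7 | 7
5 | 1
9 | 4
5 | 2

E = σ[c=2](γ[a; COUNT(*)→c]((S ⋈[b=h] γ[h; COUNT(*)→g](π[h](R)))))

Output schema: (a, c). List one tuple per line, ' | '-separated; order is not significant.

Subexpression sizes:
  S → 4
  R → 4
  π[h](R) → 4
  γ[h; COUNT(*)→g](π[h](R)) → 4
  (S ⋈[b=h] γ[h; COUNT(*)→g](π[h](R))) → 3
  γ[a; COUNT(*)→c]((S ⋈[b=h] γ[h; COUNT(*)→g](π[h](R)))) → 2
  σ[c=2](γ[a; COUNT(*)→c]((S ⋈[b=h] γ[h; COUNT(*)→g](π[h](R))))) → 1

== RESULT ==
a | c
5 | 2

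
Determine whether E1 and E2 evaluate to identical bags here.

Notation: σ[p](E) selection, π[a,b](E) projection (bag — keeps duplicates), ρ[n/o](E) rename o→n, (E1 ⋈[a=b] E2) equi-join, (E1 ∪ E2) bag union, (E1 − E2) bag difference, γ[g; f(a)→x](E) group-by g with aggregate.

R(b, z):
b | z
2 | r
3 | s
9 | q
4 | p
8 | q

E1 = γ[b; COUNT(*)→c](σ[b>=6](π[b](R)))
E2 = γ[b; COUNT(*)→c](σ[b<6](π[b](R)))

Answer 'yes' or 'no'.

E1 per-node cardinality:
  R → 5
  π[b](R) → 5
  σ[b>=6](π[b](R)) → 2
  γ[b; COUNT(*)→c](σ[b>=6](π[b](R))) → 2
E2 per-node cardinality:
  R → 5
  π[b](R) → 5
  σ[b<6](π[b](R)) → 3
  γ[b; COUNT(*)→c](σ[b<6](π[b](R))) → 3

E1 result:
b | c
8 | 1
9 | 1
E2 result:
b | c
2 | 1
3 | 1
4 | 1
Witness: (2, 1) appears 0× in E1 but 1× in E2.

no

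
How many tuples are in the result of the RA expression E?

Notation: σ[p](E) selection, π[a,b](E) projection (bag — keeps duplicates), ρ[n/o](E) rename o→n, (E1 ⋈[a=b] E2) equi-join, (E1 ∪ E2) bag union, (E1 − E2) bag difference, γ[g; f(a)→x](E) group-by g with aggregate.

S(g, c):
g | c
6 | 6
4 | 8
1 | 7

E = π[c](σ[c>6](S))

Row counts bottom-up:
  S → 3
  σ[c>6](S) → 2
  π[c](σ[c>6](S)) → 2

|E| = 2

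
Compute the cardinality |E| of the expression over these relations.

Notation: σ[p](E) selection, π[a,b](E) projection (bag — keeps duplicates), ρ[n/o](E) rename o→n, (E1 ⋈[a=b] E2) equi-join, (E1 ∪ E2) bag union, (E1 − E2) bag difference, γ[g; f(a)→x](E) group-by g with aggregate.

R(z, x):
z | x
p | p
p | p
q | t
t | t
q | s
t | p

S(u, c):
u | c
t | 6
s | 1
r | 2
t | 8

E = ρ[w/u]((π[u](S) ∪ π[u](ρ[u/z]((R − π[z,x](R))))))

Row counts bottom-up:
  S → 4
  π[u](S) → 4
  R → 6
  R → 6
  π[z,x](R) → 6
  (R − π[z,x](R)) → 0
  ρ[u/z]((R − π[z,x](R))) → 0
  π[u](ρ[u/z]((R − π[z,x](R)))) → 0
  (π[u](S) ∪ π[u](ρ[u/z]((R − π[z,x](R))))) → 4
  ρ[w/u]((π[u](S) ∪ π[u](ρ[u/z]((R − π[z,x](R)))))) → 4

|E| = 4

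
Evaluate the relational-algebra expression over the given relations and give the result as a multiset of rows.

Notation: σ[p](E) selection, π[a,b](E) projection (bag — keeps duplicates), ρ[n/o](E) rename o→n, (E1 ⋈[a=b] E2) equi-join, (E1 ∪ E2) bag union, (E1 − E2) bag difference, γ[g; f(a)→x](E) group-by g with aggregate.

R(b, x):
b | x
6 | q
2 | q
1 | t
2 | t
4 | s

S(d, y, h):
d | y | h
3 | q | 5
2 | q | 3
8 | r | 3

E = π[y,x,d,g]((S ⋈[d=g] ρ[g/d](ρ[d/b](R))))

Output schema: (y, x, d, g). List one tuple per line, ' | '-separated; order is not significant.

Per-node cardinality:
  S → 3
  R → 5
  ρ[d/b](R) → 5
  ρ[g/d](ρ[d/b](R)) → 5
  (S ⋈[d=g] ρ[g/d](ρ[d/b](R))) → 2
  π[y,x,d,g]((S ⋈[d=g] ρ[g/d](ρ[d/b](R)))) → 2

== RESULT ==
y | x | d | g
q | q | 2 | 2
q | t | 2 | 2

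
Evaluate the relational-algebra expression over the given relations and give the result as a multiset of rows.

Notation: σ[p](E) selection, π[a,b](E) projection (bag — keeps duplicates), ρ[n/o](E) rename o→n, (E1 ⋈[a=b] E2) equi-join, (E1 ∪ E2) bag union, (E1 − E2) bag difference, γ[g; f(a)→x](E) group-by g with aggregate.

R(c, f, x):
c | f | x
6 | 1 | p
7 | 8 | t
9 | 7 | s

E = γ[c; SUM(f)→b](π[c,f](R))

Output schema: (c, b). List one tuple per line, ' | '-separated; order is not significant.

Per-node cardinality:
  R → 3
  π[c,f](R) → 3
  γ[c; SUM(f)→b](π[c,f](R)) → 3

== RESULT ==
c | b
6 | 1
7 | 8
9 | 7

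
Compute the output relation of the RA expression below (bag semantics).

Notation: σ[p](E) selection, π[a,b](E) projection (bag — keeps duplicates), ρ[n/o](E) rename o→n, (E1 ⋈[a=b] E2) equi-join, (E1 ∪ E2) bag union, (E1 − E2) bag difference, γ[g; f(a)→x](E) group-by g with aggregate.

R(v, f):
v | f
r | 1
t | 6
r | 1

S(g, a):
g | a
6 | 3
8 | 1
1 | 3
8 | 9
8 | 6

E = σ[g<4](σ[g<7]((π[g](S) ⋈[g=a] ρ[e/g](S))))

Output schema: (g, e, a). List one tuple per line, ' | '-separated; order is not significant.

Subexpression sizes:
  S → 5
  π[g](S) → 5
  S → 5
  ρ[e/g](S) → 5
  (π[g](S) ⋈[g=a] ρ[e/g](S)) → 2
  σ[g<7]((π[g](S) ⋈[g=a] ρ[e/g](S))) → 2
  σ[g<4](σ[g<7]((π[g](S) ⋈[g=a] ρ[e/g](S)))) → 1

== RESULT ==
g | e | a
1 | 8 | 1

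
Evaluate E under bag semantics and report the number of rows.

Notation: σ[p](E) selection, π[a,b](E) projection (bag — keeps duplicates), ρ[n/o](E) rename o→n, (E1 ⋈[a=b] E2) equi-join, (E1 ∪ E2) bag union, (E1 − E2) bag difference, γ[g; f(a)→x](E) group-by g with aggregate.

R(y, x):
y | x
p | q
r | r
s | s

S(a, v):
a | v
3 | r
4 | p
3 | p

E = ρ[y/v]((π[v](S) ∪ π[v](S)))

Stepwise |·|:
  S → 3
  π[v](S) → 3
  S → 3
  π[v](S) → 3
  (π[v](S) ∪ π[v](S)) → 6
  ρ[y/v]((π[v](S) ∪ π[v](S))) → 6

|E| = 6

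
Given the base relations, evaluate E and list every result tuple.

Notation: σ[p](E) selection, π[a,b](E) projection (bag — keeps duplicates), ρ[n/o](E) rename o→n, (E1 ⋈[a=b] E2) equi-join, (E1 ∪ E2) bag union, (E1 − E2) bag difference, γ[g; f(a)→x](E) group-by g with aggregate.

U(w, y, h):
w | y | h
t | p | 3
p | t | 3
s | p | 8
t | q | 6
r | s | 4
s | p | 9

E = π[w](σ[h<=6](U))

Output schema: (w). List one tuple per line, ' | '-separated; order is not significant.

Row counts bottom-up:
  U → 6
  σ[h<=6](U) → 4
  π[w](σ[h<=6](U)) → 4

== RESULT ==
w
p
r
t
t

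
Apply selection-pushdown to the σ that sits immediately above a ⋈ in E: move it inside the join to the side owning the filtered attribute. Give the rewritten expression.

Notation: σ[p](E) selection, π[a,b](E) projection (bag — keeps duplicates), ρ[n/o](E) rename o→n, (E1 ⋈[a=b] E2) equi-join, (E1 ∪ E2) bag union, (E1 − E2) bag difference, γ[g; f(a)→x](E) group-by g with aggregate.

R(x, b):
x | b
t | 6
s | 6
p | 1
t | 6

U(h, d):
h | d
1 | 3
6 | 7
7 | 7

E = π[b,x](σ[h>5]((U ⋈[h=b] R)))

σ filters on h, owned by the left side.
E' = π[b,x]((σ[h>5](U) ⋈[h=b] R))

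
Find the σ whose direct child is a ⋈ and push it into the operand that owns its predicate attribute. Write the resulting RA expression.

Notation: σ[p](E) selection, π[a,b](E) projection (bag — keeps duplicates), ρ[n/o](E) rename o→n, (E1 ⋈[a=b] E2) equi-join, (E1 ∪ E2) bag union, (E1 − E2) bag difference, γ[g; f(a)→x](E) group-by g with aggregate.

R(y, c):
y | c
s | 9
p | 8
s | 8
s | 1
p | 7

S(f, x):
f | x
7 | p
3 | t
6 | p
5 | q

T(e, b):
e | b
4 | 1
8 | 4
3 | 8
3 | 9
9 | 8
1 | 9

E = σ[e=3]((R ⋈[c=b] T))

σ filters on e, owned by the right side.
E' = (R ⋈[c=b] σ[e=3](T))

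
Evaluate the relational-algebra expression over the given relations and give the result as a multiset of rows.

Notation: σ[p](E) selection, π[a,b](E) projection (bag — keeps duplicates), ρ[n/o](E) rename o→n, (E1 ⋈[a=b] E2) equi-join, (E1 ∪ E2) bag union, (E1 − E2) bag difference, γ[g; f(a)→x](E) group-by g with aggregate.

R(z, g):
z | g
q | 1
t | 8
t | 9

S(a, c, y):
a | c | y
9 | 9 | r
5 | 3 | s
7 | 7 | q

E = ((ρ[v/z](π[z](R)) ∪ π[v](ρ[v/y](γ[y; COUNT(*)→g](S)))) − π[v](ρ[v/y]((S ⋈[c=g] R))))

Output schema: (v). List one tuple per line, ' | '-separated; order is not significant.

Subexpression sizes:
  R → 3
  π[z](R) → 3
  ρ[v/z](π[z](R)) → 3
  S → 3
  γ[y; COUNT(*)→g](S) → 3
  ρ[v/y](γ[y; COUNT(*)→g](S)) → 3
  π[v](ρ[v/y](γ[y; COUNT(*)→g](S))) → 3
  (ρ[v/z](π[z](R)) ∪ π[v](ρ[v/y](γ[y; COUNT(*)→g](S)))) → 6
  S → 3
  R → 3
  (S ⋈[c=g] R) → 1
  ρ[v/y]((S ⋈[c=g] R)) → 1
  π[v](ρ[v/y]((S ⋈[c=g] R))) → 1
  ((ρ[v/z](π[z](R)) ∪ π[v](ρ[v/y](γ[y; COUNT(*)→g](S)))) − π[v](ρ[v/y]((S ⋈[c=g] R)))) → 5

== RESULT ==
v
q
q
s
t
t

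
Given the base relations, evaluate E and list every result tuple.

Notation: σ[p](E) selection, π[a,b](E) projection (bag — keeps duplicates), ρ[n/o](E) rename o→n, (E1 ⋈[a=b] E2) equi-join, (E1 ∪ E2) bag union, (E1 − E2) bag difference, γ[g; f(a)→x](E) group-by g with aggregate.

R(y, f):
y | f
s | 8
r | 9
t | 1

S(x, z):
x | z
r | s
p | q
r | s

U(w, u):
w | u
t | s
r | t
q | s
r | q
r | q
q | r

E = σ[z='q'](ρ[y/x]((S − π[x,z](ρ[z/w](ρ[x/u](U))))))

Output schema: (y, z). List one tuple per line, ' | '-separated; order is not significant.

Row counts bottom-up:
  S → 3
  U → 6
  ρ[x/u](U) → 6
  ρ[z/w](ρ[x/u](U)) → 6
  π[x,z](ρ[z/w](ρ[x/u](U))) → 6
  (S − π[x,z](ρ[z/w](ρ[x/u](U)))) → 3
  ρ[y/x]((S − π[x,z](ρ[z/w](ρ[x/u](U))))) → 3
  σ[z='q'](ρ[y/x]((S − π[x,z](ρ[z/w](ρ[x/u](U)))))) → 1

== RESULT ==
y | z
p | q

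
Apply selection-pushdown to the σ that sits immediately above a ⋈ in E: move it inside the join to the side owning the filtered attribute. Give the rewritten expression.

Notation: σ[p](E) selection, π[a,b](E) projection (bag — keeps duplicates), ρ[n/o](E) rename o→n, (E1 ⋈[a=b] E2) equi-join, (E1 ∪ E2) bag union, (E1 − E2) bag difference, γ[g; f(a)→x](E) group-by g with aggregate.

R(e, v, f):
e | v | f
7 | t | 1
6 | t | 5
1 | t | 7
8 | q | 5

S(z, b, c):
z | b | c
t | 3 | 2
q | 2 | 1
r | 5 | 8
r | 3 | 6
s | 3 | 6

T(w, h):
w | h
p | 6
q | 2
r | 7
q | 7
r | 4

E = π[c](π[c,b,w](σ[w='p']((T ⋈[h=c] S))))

σ filters on w, owned by the left side.
E' = π[c](π[c,b,w]((σ[w='p'](T) ⋈[h=c] S)))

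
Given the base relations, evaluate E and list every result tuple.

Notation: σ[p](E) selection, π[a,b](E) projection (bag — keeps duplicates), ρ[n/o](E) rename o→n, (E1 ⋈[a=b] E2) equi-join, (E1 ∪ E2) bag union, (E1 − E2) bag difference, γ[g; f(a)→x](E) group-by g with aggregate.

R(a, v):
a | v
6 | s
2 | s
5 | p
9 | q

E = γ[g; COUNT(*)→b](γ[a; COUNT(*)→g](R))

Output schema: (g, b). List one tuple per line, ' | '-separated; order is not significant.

Subexpression sizes:
  R → 4
  γ[a; COUNT(*)→g](R) → 4
  γ[g; COUNT(*)→b](γ[a; COUNT(*)→g](R)) → 1

== RESULT ==
g | b
1 | 4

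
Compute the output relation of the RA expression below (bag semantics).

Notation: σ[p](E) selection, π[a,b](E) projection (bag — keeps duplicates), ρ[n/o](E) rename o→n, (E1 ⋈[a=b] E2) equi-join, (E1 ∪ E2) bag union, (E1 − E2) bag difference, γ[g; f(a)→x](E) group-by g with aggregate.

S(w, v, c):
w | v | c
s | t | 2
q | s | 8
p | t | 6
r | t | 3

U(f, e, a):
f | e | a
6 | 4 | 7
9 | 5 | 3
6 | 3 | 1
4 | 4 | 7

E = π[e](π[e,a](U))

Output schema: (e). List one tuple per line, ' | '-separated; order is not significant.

Subexpression sizes:
  U → 4
  π[e,a](U) → 4
  π[e](π[e,a](U)) → 4

== RESULT ==
e
3
4
4
5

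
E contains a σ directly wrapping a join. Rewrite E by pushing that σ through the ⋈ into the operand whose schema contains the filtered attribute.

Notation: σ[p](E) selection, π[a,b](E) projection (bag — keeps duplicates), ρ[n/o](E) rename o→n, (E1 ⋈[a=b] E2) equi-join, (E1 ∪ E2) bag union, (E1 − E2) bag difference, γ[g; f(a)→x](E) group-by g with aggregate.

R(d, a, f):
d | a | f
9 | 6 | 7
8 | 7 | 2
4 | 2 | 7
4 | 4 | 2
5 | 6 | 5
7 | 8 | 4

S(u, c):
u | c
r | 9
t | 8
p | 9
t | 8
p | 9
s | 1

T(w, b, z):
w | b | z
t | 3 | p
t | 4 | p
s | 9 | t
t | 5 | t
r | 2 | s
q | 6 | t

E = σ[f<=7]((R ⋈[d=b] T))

σ filters on f, owned by the left side.
E' = (σ[f<=7](R) ⋈[d=b] T)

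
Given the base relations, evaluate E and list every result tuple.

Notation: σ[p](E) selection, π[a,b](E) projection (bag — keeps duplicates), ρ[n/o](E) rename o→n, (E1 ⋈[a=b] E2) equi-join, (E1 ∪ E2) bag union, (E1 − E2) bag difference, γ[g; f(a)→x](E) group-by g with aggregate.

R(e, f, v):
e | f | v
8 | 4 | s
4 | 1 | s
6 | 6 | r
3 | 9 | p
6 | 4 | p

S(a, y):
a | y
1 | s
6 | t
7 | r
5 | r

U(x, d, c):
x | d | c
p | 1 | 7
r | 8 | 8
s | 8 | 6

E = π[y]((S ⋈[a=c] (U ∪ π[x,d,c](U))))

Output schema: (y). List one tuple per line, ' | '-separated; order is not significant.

Subexpression sizes:
  S → 4
  U → 3
  U → 3
  π[x,d,c](U) → 3
  (U ∪ π[x,d,c](U)) → 6
  (S ⋈[a=c] (U ∪ π[x,d,c](U))) → 4
  π[y]((S ⋈[a=c] (U ∪ π[x,d,c](U)))) → 4

== RESULT ==
y
r
r
t
t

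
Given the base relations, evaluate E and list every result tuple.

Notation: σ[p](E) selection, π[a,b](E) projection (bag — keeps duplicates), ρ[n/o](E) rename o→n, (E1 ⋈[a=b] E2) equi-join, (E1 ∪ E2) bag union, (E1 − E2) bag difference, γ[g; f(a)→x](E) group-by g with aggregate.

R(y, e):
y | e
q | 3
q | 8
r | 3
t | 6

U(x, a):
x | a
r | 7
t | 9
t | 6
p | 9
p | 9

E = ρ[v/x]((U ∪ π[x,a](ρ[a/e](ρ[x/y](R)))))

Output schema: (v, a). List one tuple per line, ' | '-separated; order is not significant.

Stepwise |·|:
  U → 5
  R → 4
  ρ[x/y](R) → 4
  ρ[a/e](ρ[x/y](R)) → 4
  π[x,a](ρ[a/e](ρ[x/y](R))) → 4
  (U ∪ π[x,a](ρ[a/e](ρ[x/y](R)))) → 9
  ρ[v/x]((U ∪ π[x,a](ρ[a/e](ρ[x/y](R))))) → 9

== RESULT ==
v | a
p | 9
p | 9
q | 3
q | 8
r | 3
r | 7
t | 6
t | 6
t | 9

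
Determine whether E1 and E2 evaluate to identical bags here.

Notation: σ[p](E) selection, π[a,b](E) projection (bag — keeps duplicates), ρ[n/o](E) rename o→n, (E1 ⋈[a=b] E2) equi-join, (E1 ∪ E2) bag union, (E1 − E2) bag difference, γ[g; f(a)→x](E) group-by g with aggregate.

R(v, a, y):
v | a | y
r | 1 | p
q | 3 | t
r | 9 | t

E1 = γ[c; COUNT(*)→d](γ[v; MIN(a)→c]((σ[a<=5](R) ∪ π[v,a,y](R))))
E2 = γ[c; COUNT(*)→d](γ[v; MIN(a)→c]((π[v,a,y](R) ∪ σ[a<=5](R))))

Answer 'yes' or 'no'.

E1 subexpression sizes:
  R → 3
  σ[a<=5](R) → 2
  R → 3
  π[v,a,y](R) → 3
  (σ[a<=5](R) ∪ π[v,a,y](R)) → 5
  γ[v; MIN(a)→c]((σ[a<=5](R) ∪ π[v,a,y](R))) → 2
  γ[c; COUNT(*)→d](γ[v; MIN(a)→c]((σ[a<=5](R) ∪ π[v,a,y](R)))) → 2
E2 subexpression sizes:
  R → 3
  π[v,a,y](R) → 3
  R → 3
  σ[a<=5](R) → 2
  (π[v,a,y](R) ∪ σ[a<=5](R)) → 5
  γ[v; MIN(a)→c]((π[v,a,y](R) ∪ σ[a<=5](R))) → 2
  γ[c; COUNT(*)→d](γ[v; MIN(a)→c]((π[v,a,y](R) ∪ σ[a<=5](R)))) → 2

E1 and E2 produce the same multiset:
c | d
1 | 1
3 | 1

yes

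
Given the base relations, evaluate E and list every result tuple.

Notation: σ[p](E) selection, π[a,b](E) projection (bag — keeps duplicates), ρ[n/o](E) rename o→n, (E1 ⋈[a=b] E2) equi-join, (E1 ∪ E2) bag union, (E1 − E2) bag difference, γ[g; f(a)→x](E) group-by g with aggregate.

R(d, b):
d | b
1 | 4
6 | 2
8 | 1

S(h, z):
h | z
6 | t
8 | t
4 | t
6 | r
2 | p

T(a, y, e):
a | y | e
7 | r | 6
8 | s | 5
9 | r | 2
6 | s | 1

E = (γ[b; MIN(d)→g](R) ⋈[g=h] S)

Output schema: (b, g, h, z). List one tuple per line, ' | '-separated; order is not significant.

Row counts bottom-up:
  R → 3
  γ[b; MIN(d)→g](R) → 3
  S → 5
  (γ[b; MIN(d)→g](R) ⋈[g=h] S) → 3

== RESULT ==
b | g | h | z
1 | 8 | 8 | t
2 | 6 | 6 | r
2 | 6 | 6 | t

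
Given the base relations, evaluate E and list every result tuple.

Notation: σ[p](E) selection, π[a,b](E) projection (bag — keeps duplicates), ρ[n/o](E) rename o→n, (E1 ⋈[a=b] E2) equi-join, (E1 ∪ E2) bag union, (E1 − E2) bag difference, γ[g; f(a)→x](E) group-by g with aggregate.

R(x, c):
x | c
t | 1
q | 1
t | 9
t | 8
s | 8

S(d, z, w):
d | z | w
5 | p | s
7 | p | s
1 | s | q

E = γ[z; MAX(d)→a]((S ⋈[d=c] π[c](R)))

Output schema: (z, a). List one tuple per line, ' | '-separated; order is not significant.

Per-node cardinality:
  S → 3
  R → 5
  π[c](R) → 5
  (S ⋈[d=c] π[c](R)) → 2
  γ[z; MAX(d)→a]((S ⋈[d=c] π[c](R))) → 1

== RESULT ==
z | a
s | 1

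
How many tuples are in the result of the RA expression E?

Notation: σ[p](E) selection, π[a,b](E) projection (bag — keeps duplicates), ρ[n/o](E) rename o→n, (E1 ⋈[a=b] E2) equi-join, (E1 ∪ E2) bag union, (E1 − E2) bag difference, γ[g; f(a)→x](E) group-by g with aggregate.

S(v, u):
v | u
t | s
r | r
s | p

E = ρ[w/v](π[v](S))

Per-node cardinality:
  S → 3
  π[v](S) → 3
  ρ[w/v](π[v](S)) → 3

|E| = 3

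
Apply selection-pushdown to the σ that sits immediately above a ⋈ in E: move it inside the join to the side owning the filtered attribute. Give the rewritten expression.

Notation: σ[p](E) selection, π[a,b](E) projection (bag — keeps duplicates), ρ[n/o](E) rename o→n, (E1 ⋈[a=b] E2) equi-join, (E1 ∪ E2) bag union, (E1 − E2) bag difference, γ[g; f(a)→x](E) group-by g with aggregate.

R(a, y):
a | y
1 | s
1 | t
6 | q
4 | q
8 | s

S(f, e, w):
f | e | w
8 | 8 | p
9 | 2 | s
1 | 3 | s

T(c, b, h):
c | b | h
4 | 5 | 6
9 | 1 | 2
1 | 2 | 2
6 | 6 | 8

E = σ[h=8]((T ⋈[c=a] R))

σ filters on h, owned by the left side.
E' = (σ[h=8](T) ⋈[c=a] R)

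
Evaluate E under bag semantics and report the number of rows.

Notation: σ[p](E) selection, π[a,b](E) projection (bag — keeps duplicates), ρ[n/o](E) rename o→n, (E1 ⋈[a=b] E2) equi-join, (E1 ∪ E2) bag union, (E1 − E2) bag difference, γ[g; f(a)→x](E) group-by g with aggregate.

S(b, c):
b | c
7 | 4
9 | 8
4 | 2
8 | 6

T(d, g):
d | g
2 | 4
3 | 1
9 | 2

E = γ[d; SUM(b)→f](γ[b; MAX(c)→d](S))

Row counts bottom-up:
  S → 4
  γ[b; MAX(c)→d](S) → 4
  γ[d; SUM(b)→f](γ[b; MAX(c)→d](S)) → 4

|E| = 4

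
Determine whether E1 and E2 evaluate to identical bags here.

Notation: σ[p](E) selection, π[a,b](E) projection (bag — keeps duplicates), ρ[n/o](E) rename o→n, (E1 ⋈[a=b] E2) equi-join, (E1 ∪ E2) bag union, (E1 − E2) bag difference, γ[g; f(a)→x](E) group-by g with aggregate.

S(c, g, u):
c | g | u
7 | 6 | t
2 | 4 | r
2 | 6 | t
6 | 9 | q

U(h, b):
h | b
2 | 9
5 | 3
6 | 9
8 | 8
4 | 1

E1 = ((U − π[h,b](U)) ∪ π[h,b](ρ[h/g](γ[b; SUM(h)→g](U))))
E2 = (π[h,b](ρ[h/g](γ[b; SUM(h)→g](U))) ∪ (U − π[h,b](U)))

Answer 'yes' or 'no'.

E1 stepwise |·|:
  U → 5
  U → 5
  π[h,b](U) → 5
  (U − π[h,b](U)) → 0
  U → 5
  γ[b; SUM(h)→g](U) → 4
  ρ[h/g](γ[b; SUM(h)→g](U)) → 4
  π[h,b](ρ[h/g](γ[b; SUM(h)→g](U))) → 4
  ((U − π[h,b](U)) ∪ π[h,b](ρ[h/g](γ[b; SUM(h)→g](U)))) → 4
E2 stepwise |·|:
  U → 5
  γ[b; SUM(h)→g](U) → 4
  ρ[h/g](γ[b; SUM(h)→g](U)) → 4
  π[h,b](ρ[h/g](γ[b; SUM(h)→g](U))) → 4
  U → 5
  U → 5
  π[h,b](U) → 5
  (U − π[h,b](U)) → 0
  (π[h,b](ρ[h/g](γ[b; SUM(h)→g](U))) ∪ (U − π[h,b](U))) → 4

E1 and E2 produce the same multiset:
h | b
4 | 1
5 | 3
8 | 8
8 | 9

yes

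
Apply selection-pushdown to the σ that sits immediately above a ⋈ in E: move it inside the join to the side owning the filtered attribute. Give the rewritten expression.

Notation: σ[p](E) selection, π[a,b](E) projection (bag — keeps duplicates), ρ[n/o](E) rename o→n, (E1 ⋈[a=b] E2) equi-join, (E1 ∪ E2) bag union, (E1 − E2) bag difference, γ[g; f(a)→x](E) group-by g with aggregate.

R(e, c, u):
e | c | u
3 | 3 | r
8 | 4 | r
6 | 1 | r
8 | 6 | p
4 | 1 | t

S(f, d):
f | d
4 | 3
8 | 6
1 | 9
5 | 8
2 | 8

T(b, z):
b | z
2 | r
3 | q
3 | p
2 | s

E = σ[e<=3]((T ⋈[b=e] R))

σ filters on e, owned by the right side.
E' = (T ⋈[b=e] σ[e<=3](R))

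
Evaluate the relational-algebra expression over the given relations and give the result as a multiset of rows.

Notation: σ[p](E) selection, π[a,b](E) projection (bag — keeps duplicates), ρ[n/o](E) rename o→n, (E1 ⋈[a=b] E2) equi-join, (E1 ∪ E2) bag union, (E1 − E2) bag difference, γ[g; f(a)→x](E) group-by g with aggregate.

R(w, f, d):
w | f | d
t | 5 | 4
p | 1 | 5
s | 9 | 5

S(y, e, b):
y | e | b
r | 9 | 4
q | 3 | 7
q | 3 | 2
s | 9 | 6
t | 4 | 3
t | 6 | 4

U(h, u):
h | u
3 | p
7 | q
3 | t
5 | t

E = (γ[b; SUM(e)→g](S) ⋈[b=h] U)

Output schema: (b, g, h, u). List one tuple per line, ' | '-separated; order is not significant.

Subexpression sizes:
  S → 6
  γ[b; SUM(e)→g](S) → 5
  U → 4
  (γ[b; SUM(e)→g](S) ⋈[b=h] U) → 3

== RESULT ==
b | g | h | u
3 | 4 | 3 | p
3 | 4 | 3 | t
7 | 3 | 7 | q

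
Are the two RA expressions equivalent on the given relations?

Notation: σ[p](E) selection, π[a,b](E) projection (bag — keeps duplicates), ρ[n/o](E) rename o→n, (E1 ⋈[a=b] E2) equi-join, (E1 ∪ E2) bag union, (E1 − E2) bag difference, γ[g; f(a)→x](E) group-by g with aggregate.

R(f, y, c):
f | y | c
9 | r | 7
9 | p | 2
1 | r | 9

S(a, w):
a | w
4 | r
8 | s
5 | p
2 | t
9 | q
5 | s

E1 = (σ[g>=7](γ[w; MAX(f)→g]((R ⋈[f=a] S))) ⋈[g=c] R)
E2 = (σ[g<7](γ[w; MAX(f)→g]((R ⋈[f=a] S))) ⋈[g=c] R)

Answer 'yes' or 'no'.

E1 subexpression sizes:
  R → 3
  S → 6
  (R ⋈[f=a] S) → 2
  γ[w; MAX(f)→g]((R ⋈[f=a] S)) → 1
  σ[g>=7](γ[w; MAX(f)→g]((R ⋈[f=a] S))) → 1
  R → 3
  (σ[g>=7](γ[w; MAX(f)→g]((R ⋈[f=a] S))) ⋈[g=c] R) → 1
E2 subexpression sizes:
  R → 3
  S → 6
  (R ⋈[f=a] S) → 2
  γ[w; MAX(f)→g]((R ⋈[f=a] S)) → 1
  σ[g<7](γ[w; MAX(f)→g]((R ⋈[f=a] S))) → 0
  R → 3
  (σ[g<7](γ[w; MAX(f)→g]((R ⋈[f=a] S))) ⋈[g=c] R) → 0

E1 result:
w | g | f | y | c
q | 9 | 1 | r | 9
E2 result:
w | g | f | y | c
(0 rows)
Witness: ('q', 9, 1, 'r', 9) appears 1× in E1 but 0× in E2.

no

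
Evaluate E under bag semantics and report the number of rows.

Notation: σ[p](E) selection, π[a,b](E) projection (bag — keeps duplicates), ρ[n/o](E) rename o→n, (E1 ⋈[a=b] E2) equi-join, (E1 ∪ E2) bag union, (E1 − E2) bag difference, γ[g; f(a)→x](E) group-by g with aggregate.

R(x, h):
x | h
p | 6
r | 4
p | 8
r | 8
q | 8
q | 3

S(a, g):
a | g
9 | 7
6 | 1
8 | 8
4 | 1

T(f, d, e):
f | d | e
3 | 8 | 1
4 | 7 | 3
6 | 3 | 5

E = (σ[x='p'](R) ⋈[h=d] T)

Stepwise |·|:
  R → 6
  σ[x='p'](R) → 2
  T → 3
  (σ[x='p'](R) ⋈[h=d] T) → 1

|E| = 1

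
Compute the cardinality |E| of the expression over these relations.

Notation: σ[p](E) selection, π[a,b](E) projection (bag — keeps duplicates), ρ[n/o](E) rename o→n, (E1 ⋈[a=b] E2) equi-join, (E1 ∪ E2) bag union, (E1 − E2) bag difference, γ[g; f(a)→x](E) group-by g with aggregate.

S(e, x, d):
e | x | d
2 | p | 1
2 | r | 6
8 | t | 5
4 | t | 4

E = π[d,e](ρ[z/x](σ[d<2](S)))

Row counts bottom-up:
  S → 4
  σ[d<2](S) → 1
  ρ[z/x](σ[d<2](S)) → 1
  π[d,e](ρ[z/x](σ[d<2](S))) → 1

|E| = 1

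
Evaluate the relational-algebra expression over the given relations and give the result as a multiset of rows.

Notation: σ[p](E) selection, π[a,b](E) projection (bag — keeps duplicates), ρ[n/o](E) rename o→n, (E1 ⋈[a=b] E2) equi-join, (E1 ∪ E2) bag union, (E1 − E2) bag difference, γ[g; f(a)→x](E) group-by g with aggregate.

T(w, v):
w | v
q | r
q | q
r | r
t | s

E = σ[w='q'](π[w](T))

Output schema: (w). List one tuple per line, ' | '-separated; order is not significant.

Per-node cardinality:
  T → 4
  π[w](T) → 4
  σ[w='q'](π[w](T)) → 2

== RESULT ==
w
q
q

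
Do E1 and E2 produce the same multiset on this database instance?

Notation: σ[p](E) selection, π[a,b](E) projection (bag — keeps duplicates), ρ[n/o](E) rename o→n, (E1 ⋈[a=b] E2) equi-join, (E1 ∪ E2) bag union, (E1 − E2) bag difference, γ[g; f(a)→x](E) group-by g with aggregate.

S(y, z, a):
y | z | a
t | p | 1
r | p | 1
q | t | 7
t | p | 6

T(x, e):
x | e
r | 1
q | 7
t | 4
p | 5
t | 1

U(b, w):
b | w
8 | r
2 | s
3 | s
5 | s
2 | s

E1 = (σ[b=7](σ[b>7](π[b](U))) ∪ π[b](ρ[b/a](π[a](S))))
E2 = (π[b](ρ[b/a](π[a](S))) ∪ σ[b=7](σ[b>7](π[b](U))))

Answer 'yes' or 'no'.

E1 subexpression sizes:
  U → 5
  π[b](U) → 5
  σ[b>7](π[b](U)) → 1
  σ[b=7](σ[b>7](π[b](U))) → 0
  S → 4
  π[a](S) → 4
  ρ[b/a](π[a](S)) → 4
  π[b](ρ[b/a](π[a](S))) → 4
  (σ[b=7](σ[b>7](π[b](U))) ∪ π[b](ρ[b/a](π[a](S)))) → 4
E2 subexpression sizes:
  S → 4
  π[a](S) → 4
  ρ[b/a](π[a](S)) → 4
  π[b](ρ[b/a](π[a](S))) → 4
  U → 5
  π[b](U) → 5
  σ[b>7](π[b](U)) → 1
  σ[b=7](σ[b>7](π[b](U))) → 0
  (π[b](ρ[b/a](π[a](S))) ∪ σ[b=7](σ[b>7](π[b](U)))) → 4

E1 and E2 produce the same multiset:
b
1
1
6
7

yes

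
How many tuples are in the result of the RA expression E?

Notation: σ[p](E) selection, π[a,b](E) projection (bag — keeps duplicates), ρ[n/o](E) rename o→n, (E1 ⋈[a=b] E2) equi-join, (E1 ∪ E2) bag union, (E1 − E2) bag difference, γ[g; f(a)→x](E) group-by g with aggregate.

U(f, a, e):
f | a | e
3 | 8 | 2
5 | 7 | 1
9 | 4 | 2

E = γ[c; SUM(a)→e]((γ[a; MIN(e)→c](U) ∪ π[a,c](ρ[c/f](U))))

Stepwise |·|:
  U → 3
  γ[a; MIN(e)→c](U) → 3
  U → 3
  ρ[c/f](U) → 3
  π[a,c](ρ[c/f](U)) → 3
  (γ[a; MIN(e)→c](U) ∪ π[a,c](ρ[c/f](U))) → 6
  γ[c; SUM(a)→e]((γ[a; MIN(e)→c](U) ∪ π[a,c](ρ[c/f](U)))) → 5

|E| = 5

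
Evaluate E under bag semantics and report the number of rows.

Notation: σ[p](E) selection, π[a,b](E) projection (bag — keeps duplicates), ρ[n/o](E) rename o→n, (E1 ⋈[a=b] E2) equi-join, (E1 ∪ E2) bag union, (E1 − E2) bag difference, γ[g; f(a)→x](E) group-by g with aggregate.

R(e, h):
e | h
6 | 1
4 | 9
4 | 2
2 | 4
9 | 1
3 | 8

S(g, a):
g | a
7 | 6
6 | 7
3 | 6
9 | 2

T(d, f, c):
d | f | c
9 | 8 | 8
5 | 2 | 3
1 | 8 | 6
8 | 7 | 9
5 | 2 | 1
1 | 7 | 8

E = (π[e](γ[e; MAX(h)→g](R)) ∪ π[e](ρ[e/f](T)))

Stepwise |·|:
  R → 6
  γ[e; MAX(h)→g](R) → 5
  π[e](γ[e; MAX(h)→g](R)) → 5
  T → 6
  ρ[e/f](T) → 6
  π[e](ρ[e/f](T)) → 6
  (π[e](γ[e; MAX(h)→g](R)) ∪ π[e](ρ[e/f](T))) → 11

|E| = 11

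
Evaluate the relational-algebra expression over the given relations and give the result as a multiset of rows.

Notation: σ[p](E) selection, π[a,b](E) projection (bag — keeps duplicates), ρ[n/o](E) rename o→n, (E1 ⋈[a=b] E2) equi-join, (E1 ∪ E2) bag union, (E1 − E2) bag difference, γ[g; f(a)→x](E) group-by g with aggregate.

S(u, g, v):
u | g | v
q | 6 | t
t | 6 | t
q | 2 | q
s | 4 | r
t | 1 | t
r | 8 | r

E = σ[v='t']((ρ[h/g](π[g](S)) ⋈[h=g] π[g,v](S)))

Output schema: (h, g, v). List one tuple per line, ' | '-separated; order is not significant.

Row counts bottom-up:
  S → 6
  π[g](S) → 6
  ρ[h/g](π[g](S)) → 6
  S → 6
  π[g,v](S) → 6
  (ρ[h/g](π[g](S)) ⋈[h=g] π[g,v](S)) → 8
  σ[v='t']((ρ[h/g](π[g](S)) ⋈[h=g] π[g,v](S))) → 5

== RESULT ==
h | g | v
1 | 1 | t
6 | 6 | t
6 | 6 | t
6 | 6 | t
6 | 6 | t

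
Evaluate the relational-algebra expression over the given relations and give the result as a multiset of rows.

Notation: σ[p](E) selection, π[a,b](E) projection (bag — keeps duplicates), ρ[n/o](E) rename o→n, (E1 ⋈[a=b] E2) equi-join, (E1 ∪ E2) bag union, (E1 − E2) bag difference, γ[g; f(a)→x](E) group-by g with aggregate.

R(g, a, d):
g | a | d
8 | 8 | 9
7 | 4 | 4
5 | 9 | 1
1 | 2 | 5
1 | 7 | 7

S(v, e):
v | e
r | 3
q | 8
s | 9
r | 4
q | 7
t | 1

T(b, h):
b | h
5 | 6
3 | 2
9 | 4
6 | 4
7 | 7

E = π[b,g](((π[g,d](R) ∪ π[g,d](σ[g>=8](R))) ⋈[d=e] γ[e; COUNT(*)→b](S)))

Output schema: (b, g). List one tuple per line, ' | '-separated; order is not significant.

Stepwise |·|:
  R → 5
  π[g,d](R) → 5
  R → 5
  σ[g>=8](R) → 1
  π[g,d](σ[g>=8](R)) → 1
  (π[g,d](R) ∪ π[g,d](σ[g>=8](R))) → 6
  S → 6
  γ[e; COUNT(*)→b](S) → 6
  ((π[g,d](R) ∪ π[g,d](σ[g>=8](R))) ⋈[d=e] γ[e; COUNT(*)→b](S)) → 5
  π[b,g](((π[g,d](R) ∪ π[g,d](σ[g>=8](R))) ⋈[d=e] γ[e; COUNT(*)→b](S))) → 5

== RESULT ==
b | g
1 | 1
1 | 5
1 | 7
1 | 8
1 | 8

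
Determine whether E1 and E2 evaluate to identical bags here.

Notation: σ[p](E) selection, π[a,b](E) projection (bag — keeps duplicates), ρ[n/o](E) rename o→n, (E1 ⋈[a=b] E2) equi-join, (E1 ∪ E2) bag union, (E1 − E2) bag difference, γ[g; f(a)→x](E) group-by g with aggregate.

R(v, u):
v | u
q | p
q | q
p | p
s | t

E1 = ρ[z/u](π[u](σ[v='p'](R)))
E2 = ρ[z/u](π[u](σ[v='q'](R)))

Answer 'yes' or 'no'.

E1 subexpression sizes:
  R → 4
  σ[v='p'](R) → 1
  π[u](σ[v='p'](R)) → 1
  ρ[z/u](π[u](σ[v='p'](R))) → 1
E2 subexpression sizes:
  R → 4
  σ[v='q'](R) → 2
  π[u](σ[v='q'](R)) → 2
  ρ[z/u](π[u](σ[v='q'](R))) → 2

E1 result:
z
p
E2 result:
z
p
q
Witness: ('q',) appears 0× in E1 but 1× in E2.

no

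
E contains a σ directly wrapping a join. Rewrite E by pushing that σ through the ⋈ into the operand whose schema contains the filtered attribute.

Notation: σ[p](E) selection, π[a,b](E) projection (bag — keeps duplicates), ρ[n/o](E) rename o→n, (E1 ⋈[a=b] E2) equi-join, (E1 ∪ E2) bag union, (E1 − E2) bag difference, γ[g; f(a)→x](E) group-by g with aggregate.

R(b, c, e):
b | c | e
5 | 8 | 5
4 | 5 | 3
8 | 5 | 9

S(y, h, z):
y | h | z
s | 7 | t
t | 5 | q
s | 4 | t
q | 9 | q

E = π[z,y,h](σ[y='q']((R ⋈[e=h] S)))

σ filters on y, owned by the right side.
E' = π[z,y,h]((R ⋈[e=h] σ[y='q'](S)))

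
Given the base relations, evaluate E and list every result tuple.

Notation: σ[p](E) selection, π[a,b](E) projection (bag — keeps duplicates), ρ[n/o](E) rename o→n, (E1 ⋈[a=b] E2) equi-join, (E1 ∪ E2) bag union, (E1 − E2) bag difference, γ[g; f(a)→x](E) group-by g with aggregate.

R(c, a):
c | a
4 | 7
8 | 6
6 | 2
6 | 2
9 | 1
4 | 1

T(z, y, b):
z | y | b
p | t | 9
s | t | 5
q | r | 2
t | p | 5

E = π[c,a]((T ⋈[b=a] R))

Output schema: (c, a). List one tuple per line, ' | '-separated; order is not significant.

Stepwise |·|:
  T → 4
  R → 6
  (T ⋈[b=a] R) → 2
  π[c,a]((T ⋈[b=a] R)) → 2

== RESULT ==
c | a
6 | 2
6 | 2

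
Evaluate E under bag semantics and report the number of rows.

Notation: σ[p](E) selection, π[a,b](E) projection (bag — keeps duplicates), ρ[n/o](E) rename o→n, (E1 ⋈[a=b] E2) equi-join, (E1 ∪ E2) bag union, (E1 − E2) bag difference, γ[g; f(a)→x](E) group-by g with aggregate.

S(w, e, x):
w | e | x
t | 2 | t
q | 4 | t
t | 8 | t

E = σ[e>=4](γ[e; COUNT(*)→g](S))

Per-node cardinality:
  S → 3
  γ[e; COUNT(*)→g](S) → 3
  σ[e>=4](γ[e; COUNT(*)→g](S)) → 2

|E| = 2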